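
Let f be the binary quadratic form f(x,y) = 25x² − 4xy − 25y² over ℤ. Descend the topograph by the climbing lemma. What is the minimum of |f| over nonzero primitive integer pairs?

descent: ρ → (-25,4,25)  [lands on river]
river: ρ → (25,46,-4)
river: ρ → (-4,50,1)
river: ρ → (1,50,-4)
river: ρ → (-4,46,25)
river: ρ → (25,4,-25)
river: ρ → (-25,46,4)
river: ρ → (4,50,-1)
river: ρ → (-1,50,4)
river: ρ → (4,46,-25)
closes: descent 1, river 10
min |a| on river = 1

1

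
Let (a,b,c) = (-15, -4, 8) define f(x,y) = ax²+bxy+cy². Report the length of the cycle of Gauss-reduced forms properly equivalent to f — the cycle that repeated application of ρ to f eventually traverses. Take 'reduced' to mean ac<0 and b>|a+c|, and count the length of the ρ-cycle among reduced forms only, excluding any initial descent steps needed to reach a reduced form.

D = 496, ⌊√D⌋ = 22
descent: ρ → (8,20,-3)  [lands on river]
river: ρ → (-3,22,1)
river: ρ → (1,22,-3)
river: ρ → (-3,20,8)
river: ρ → (8,12,-11)
river: ρ → (-11,10,9)
river: ρ → (9,8,-12)
river: ρ → (-12,16,5)
river: ρ → (5,14,-15)
river: ρ → (-15,16,4)
river: ρ → (4,16,-15)
river: ρ → (-15,14,5)
river: ρ → (5,16,-12)
river: ρ → (-12,8,9)
river: ρ → (9,10,-11)
river: ρ → (-11,12,8)
ρ-cycle length = 16 (tail of 1 descent step not counted)

16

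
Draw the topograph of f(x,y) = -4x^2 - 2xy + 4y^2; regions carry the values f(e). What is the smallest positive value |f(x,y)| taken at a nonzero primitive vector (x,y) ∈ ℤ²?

descent: ρ → (4,2,-4)  [lands on river]
river: ρ → (-4,6,2)
river: ρ → (2,6,-4)
river: ρ → (-4,2,4)
river: ρ → (4,6,-2)
river: ρ → (-2,6,4)
closes: descent 1, river 6
min |a| on river = 2

2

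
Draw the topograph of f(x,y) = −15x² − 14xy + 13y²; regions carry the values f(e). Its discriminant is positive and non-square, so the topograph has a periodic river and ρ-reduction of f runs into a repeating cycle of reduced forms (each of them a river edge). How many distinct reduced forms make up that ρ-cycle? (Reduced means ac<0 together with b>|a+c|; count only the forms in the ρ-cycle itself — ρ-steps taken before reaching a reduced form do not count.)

D = 976, ⌊√D⌋ = 31
descent: ρ → (13,14,-15)  [lands on river]
river: ρ → (-15,16,12)
river: ρ → (12,8,-19)
river: ρ → (-19,30,1)
river: ρ → (1,30,-19)
river: ρ → (-19,8,12)
river: ρ → (12,16,-15)
river: ρ → (-15,14,13)
river: ρ → (13,12,-16)
river: ρ → (-16,20,9)
river: ρ → (9,16,-20)
river: ρ → (-20,24,5)
river: ρ → (5,26,-15)
river: ρ → (-15,4,16)
river: ρ → (16,28,-3)
river: ρ → (-3,26,25)
river: ρ → (25,24,-4)
river: ρ → (-4,24,25)
river: ρ → (25,26,-3)
river: ρ → (-3,28,16)
river: ρ → (16,4,-15)
river: ρ → (-15,26,5)
river: ρ → (5,24,-20)
river: ρ → (-20,16,9)
river: ρ → (9,20,-16)
river: ρ → (-16,12,13)
ρ-cycle length = 26 (tail of 1 descent step not counted)

26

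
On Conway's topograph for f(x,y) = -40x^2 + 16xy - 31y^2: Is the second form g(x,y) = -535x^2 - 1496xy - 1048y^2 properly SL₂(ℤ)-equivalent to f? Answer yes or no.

D₁ = -4704, D₂ = -4704
f is negative-definite; reduce −f:
−f: flip: (40,-16,31)→(31,16,40)
−f: reduced (well bottom): (31,16,40) with a≤c, −a<b≤a
flip sign back: reduced form of f is (-31,-16,-40)
g is negative-definite; reduce −g:
−g: translate: b→426 (≡1496 mod 1070), so (535,1496,1048)→(535,426,87)
−g: flip: (535,426,87)→(87,-426,535)
−g: translate: b→-78 (≡-426 mod 174), so (87,-426,535)→(87,-78,31)
−g: flip: (87,-78,31)→(31,78,87)
−g: translate: b→16 (≡78 mod 62), so (31,78,87)→(31,16,40)
−g: reduced (well bottom): (31,16,40) with a≤c, −a<b≤a
flip sign back: reduced form of g is (-31,-16,-40)
reduced forms (-31, -16, -40) vs (-31, -16, -40) ⇒ equivalent

yes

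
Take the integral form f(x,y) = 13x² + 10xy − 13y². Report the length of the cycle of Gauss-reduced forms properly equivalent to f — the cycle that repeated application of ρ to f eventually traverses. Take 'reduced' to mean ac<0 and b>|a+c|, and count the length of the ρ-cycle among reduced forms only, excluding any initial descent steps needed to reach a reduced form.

D = 776, ⌊√D⌋ = 27
river: ρ → (-13,16,10)
river: ρ → (10,24,-5)
river: ρ → (-5,26,5)
river: ρ → (5,24,-10)
river: ρ → (-10,16,13)
river: ρ → (13,10,-13)
ρ-cycle length = 6 (tail of 0 descent steps not counted)

6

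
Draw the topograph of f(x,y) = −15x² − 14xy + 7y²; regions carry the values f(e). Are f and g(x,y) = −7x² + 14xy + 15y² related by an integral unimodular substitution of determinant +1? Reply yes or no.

D₁ = 616, D₂ = 616
river cycle of f (length 10): (7, 14, -15), (-15, 16, 6), (6, 20, -9), (-9, 16, 10), (10, 24, -1), (-1, 24, 10), (10, 16, -9), (-9, 20, 6), (6, 16, -15), (-15, 14, 7)
river cycle of g (length 10): (15, 16, -6), (-6, 20, 9), (9, 16, -10), (-10, 24, 1), (1, 24, -10), (-10, 16, 9), (9, 20, -6), (-6, 16, 15), (15, 14, -7), (-7, 14, 15)
cycles differ ⇒ inequivalent

no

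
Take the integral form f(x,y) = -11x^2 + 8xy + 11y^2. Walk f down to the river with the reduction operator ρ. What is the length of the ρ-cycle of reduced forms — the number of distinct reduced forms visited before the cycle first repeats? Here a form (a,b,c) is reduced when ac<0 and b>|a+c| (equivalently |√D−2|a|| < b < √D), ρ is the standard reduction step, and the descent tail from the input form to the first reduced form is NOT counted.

D = 548, ⌊√D⌋ = 23
river: ρ → (11,14,-8)
river: ρ → (-8,18,7)
river: ρ → (7,10,-16)
river: ρ → (-16,22,1)
river: ρ → (1,22,-16)
river: ρ → (-16,10,7)
river: ρ → (7,18,-8)
river: ρ → (-8,14,11)
river: ρ → (11,8,-11)
river: ρ → (-11,14,8)
river: ρ → (8,18,-7)
river: ρ → (-7,10,16)
river: ρ → (16,22,-1)
river: ρ → (-1,22,16)
river: ρ → (16,10,-7)
river: ρ → (-7,18,8)
river: ρ → (8,14,-11)
river: ρ → (-11,8,11)
ρ-cycle length = 18 (tail of 0 descent steps not counted)

18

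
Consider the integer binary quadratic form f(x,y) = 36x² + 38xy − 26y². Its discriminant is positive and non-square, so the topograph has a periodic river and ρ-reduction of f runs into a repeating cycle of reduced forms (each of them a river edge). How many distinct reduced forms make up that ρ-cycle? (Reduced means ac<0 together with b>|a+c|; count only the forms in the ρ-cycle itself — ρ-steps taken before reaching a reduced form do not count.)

D = 5188, ⌊√D⌋ = 72
river: ρ → (-26,66,8)
river: ρ → (8,62,-42)
river: ρ → (-42,22,28)
river: ρ → (28,34,-36)
river: ρ → (-36,38,26)
river: ρ → (26,66,-8)
river: ρ → (-8,62,42)
river: ρ → (42,22,-28)
river: ρ → (-28,34,36)
river: ρ → (36,38,-26)
ρ-cycle length = 10 (tail of 0 descent steps not counted)

10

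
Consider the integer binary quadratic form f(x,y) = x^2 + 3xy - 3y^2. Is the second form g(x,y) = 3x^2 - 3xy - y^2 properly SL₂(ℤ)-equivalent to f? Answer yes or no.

D₁ = 21, D₂ = 21
river cycle of f (length 2): (-3, 3, 1), (1, 3, -3)
river cycle of g (length 2): (-1, 3, 3), (3, 3, -1)
cycles differ ⇒ inequivalent

no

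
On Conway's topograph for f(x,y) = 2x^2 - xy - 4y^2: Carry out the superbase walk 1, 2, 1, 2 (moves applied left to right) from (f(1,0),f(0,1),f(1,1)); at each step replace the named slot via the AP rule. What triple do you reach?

start (2,-4,-3) = (f(1,0),f(0,1),f(1,1))
replace slot 1: 2·((-4)+(-3)) − 2 = -16 → (-16,-4,-3)
replace slot 2: 2·((-16)+(-3)) − (-4) = -34 → (-16,-34,-3)
replace slot 1: 2·((-34)+(-3)) − (-16) = -58 → (-58,-34,-3)
replace slot 2: 2·((-58)+(-3)) − (-34) = -88 → (-58,-88,-3)

-58,-88,-3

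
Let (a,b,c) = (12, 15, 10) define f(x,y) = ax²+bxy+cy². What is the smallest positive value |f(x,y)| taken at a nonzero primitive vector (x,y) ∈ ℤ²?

translate: b→-9 (≡15 mod 24), so (12,15,10)→(12,-9,7)
flip: (12,-9,7)→(7,9,12)
translate: b→-5 (≡9 mod 14), so (7,9,12)→(7,-5,10)
reduced (well bottom): (7,-5,10) with a≤c, −a<b≤a
well minimum = a = 7

7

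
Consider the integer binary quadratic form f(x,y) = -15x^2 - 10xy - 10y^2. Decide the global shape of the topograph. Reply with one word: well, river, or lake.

D = b²−4ac = (-10)² − 4·(-15)·(-10) = -500
D < 0 ⇒ definite ⇒ every region one sign ⇒ single well

well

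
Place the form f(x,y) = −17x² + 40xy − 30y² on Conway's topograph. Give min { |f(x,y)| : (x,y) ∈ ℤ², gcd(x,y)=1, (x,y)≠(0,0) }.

translate: b→-6 (≡-40 mod 34), so (17,-40,30)→(17,-6,7)
flip: (17,-6,7)→(7,6,17)
reduced (well bottom): (7,6,17) with a≤c, −a<b≤a
well minimum |f| = |-7| = 7 (negative-definite)

7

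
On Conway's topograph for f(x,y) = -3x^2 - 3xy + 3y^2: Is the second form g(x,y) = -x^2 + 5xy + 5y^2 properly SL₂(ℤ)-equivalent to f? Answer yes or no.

D₁ = 45, D₂ = 45
river cycle of f (length 2): (3, 3, -3), (-3, 3, 3)
river cycle of g (length 2): (5, 5, -1), (-1, 5, 5)
cycles differ ⇒ inequivalent

no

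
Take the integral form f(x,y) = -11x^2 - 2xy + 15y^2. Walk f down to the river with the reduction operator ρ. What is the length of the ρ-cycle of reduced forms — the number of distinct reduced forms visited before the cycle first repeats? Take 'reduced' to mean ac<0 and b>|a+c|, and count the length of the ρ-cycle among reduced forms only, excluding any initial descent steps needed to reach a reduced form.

D = 664, ⌊√D⌋ = 25
descent: ρ → (15,2,-11)
descent: ρ → (-11,20,6)  [lands on river]
river: ρ → (6,16,-17)
river: ρ → (-17,18,5)
river: ρ → (5,22,-9)
river: ρ → (-9,14,13)
river: ρ → (13,12,-10)
river: ρ → (-10,8,15)
river: ρ → (15,22,-3)
river: ρ → (-3,20,22)
river: ρ → (22,24,-1)
river: ρ → (-1,24,22)
river: ρ → (22,20,-3)
river: ρ → (-3,22,15)
river: ρ → (15,8,-10)
river: ρ → (-10,12,13)
river: ρ → (13,14,-9)
river: ρ → (-9,22,5)
river: ρ → (5,18,-17)
river: ρ → (-17,16,6)
river: ρ → (6,20,-11)
river: ρ → (-11,24,2)
river: ρ → (2,24,-11)
ρ-cycle length = 22 (tail of 2 descent steps not counted)

22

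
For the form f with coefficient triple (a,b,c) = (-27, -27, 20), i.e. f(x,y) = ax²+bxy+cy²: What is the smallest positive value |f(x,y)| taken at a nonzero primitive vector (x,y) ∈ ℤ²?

descent: ρ → (20,27,-27)  [lands on river]
river: ρ → (-27,27,20)
river: ρ → (20,53,-1)
river: ρ → (-1,53,20)
closes: descent 1, river 4
min |a| on river = 1

1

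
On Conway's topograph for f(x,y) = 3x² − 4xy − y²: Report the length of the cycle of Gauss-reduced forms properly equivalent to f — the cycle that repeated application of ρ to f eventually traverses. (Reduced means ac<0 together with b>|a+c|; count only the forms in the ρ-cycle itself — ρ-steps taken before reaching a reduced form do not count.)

D = 28, ⌊√D⌋ = 5
descent: ρ → (-1,4,3)  [lands on river]
river: ρ → (3,2,-2)
river: ρ → (-2,2,3)
river: ρ → (3,4,-1)
ρ-cycle length = 4 (tail of 1 descent step not counted)

4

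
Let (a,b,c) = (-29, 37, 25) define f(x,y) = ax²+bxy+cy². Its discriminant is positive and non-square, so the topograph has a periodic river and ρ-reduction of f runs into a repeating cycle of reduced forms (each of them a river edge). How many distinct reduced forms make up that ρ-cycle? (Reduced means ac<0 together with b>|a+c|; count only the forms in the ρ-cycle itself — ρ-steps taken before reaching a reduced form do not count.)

D = 4269, ⌊√D⌋ = 65
river: ρ → (25,63,-3)
river: ρ → (-3,63,25)
river: ρ → (25,37,-29)
river: ρ → (-29,21,33)
river: ρ → (33,45,-17)
river: ρ → (-17,57,15)
river: ρ → (15,63,-5)
river: ρ → (-5,57,51)
river: ρ → (51,45,-11)
river: ρ → (-11,65,1)
river: ρ → (1,65,-11)
river: ρ → (-11,45,51)
river: ρ → (51,57,-5)
river: ρ → (-5,63,15)
river: ρ → (15,57,-17)
river: ρ → (-17,45,33)
river: ρ → (33,21,-29)
river: ρ → (-29,37,25)
ρ-cycle length = 18 (tail of 0 descent steps not counted)

18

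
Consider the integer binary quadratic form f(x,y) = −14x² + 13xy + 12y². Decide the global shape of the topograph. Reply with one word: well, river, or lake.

D = b²−4ac = 13² − 4·(-14)·12 = 841
D = 29² is a perfect square ⇒ form factors over ℤ ⇒ lakes

lake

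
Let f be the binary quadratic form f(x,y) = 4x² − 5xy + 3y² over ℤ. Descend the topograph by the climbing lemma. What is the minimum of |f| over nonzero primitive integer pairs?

translate: b→3 (≡-5 mod 8), so (4,-5,3)→(4,3,2)
flip: (4,3,2)→(2,-3,4)
translate: b→1 (≡-3 mod 4), so (2,-3,4)→(2,1,3)
reduced (well bottom): (2,1,3) with a≤c, −a<b≤a
well minimum = a = 2

2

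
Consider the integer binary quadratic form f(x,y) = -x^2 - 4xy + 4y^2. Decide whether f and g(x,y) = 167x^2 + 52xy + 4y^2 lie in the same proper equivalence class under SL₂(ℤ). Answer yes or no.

D₁ = 32, D₂ = 32
river cycle of f (length 2): (4, 4, -1), (-1, 4, 4)
river cycle of g (length 2): (4, 4, -1), (-1, 4, 4)
cycles coincide ⇒ equivalent

yes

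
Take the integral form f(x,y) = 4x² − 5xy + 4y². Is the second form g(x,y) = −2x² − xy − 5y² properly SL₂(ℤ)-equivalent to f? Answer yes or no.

D₁ = -39, D₂ = -39
f: translate: b→3 (≡-5 mod 8), so (4,-5,4)→(4,3,3)
f: flip: (4,3,3)→(3,-3,4)
f: translate: b→3 (≡-3 mod 6), so (3,-3,4)→(3,3,4)
f: reduced (well bottom): (3,3,4) with a≤c, −a<b≤a
g is negative-definite; reduce −g:
−g: reduced (well bottom): (2,1,5) with a≤c, −a<b≤a
flip sign back: reduced form of g is (-2,-1,-5)
reduced forms (3, 3, 4) vs (-2, -1, -5) ⇒ inequivalent

no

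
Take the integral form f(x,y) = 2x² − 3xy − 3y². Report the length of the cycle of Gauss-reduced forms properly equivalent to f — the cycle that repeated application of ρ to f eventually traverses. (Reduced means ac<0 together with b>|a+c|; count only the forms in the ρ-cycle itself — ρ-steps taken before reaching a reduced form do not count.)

D = 33, ⌊√D⌋ = 5
descent: ρ → (-3,3,2)  [lands on river]
river: ρ → (2,5,-1)
river: ρ → (-1,5,2)
river: ρ → (2,3,-3)
ρ-cycle length = 4 (tail of 1 descent step not counted)

4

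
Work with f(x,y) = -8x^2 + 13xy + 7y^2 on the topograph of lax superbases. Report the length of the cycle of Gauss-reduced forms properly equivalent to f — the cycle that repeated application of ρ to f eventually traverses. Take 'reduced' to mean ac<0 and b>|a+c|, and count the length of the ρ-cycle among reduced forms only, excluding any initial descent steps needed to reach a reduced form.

D = 393, ⌊√D⌋ = 19
river: ρ → (7,15,-6)
river: ρ → (-6,9,13)
river: ρ → (13,17,-2)
river: ρ → (-2,19,4)
river: ρ → (4,13,-14)
river: ρ → (-14,15,3)
river: ρ → (3,15,-14)
river: ρ → (-14,13,4)
river: ρ → (4,19,-2)
river: ρ → (-2,17,13)
river: ρ → (13,9,-6)
river: ρ → (-6,15,7)
river: ρ → (7,13,-8)
river: ρ → (-8,19,1)
river: ρ → (1,19,-8)
river: ρ → (-8,13,7)
ρ-cycle length = 16 (tail of 0 descent steps not counted)

16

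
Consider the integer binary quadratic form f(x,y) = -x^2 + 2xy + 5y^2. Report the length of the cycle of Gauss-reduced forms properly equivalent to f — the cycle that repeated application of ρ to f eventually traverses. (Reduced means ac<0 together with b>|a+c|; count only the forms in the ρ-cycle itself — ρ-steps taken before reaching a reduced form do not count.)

D = 24, ⌊√D⌋ = 4
descent: ρ → (5,-2,-1)
descent: ρ → (-1,4,2)  [lands on river]
river: ρ → (2,4,-1)
ρ-cycle length = 2 (tail of 2 descent steps not counted)

2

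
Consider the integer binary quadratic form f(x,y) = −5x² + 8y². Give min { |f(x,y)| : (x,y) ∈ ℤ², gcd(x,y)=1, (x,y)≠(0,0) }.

descent: ρ → (8,0,-5)
descent: ρ → (-5,10,3)  [lands on river]
river: ρ → (3,8,-8)
river: ρ → (-8,8,3)
river: ρ → (3,10,-5)
closes: descent 2, river 4
min |a| on river = 3

3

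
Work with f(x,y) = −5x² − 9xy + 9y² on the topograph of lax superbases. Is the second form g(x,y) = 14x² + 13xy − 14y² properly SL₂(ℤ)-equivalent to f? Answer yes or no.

D₁ = 261, D₂ = 953
discriminants differ ⇒ not SL₂(ℤ)-equivalent

no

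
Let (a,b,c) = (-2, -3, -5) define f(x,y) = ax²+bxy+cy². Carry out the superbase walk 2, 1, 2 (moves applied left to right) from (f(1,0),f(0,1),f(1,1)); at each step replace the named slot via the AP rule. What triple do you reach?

start (-2,-5,-10) = (f(1,0),f(0,1),f(1,1))
replace slot 2: 2·((-2)+(-10)) − (-5) = -19 → (-2,-19,-10)
replace slot 1: 2·((-19)+(-10)) − (-2) = -56 → (-56,-19,-10)
replace slot 2: 2·((-56)+(-10)) − (-19) = -113 → (-56,-113,-10)

-56,-113,-10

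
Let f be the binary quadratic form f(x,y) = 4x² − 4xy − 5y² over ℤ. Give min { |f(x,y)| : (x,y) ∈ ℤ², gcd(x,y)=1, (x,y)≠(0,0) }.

descent: ρ → (-5,4,4)  [lands on river]
river: ρ → (4,4,-5)
river: ρ → (-5,6,3)
river: ρ → (3,6,-5)
closes: descent 1, river 4
min |a| on river = 3

3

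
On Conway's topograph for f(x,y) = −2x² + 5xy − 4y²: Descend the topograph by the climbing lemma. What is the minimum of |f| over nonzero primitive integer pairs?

translate: b→-1 (≡-5 mod 4), so (2,-5,4)→(2,-1,1)
flip: (2,-1,1)→(1,1,2)
reduced (well bottom): (1,1,2) with a≤c, −a<b≤a
well minimum |f| = |-1| = 1 (negative-definite)

1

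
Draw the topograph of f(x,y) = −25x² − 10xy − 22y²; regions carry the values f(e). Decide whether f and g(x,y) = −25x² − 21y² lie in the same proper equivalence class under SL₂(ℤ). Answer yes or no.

D₁ = -2100, D₂ = -2100
f is negative-definite; reduce −f:
−f: flip: (25,10,22)→(22,-10,25)
−f: reduced (well bottom): (22,-10,25) with a≤c, −a<b≤a
flip sign back: reduced form of f is (-22,10,-25)
g is negative-definite; reduce −g:
−g: flip: (25,0,21)→(21,0,25)
−g: reduced (well bottom): (21,0,25) with a≤c, −a<b≤a
flip sign back: reduced form of g is (-21,0,-25)
reduced forms (-22, 10, -25) vs (-21, 0, -25) ⇒ inequivalent

no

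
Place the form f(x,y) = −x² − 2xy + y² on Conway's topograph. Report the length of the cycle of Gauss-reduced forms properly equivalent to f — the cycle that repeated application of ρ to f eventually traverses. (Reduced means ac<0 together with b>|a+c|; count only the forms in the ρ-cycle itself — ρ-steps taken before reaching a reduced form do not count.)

D = 8, ⌊√D⌋ = 2
descent: ρ → (1,2,-1)  [lands on river]
river: ρ → (-1,2,1)
ρ-cycle length = 2 (tail of 1 descent step not counted)

2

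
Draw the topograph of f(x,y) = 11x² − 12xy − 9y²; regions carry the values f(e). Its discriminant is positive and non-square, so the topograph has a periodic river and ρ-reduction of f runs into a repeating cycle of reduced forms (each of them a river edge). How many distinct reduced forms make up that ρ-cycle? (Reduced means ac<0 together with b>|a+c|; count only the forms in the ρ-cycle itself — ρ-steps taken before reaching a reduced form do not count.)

D = 540, ⌊√D⌋ = 23
descent: ρ → (-9,12,11)  [lands on river]
river: ρ → (11,10,-10)
river: ρ → (-10,10,11)
river: ρ → (11,12,-9)
river: ρ → (-9,6,14)
river: ρ → (14,22,-1)
river: ρ → (-1,22,14)
river: ρ → (14,6,-9)
ρ-cycle length = 8 (tail of 1 descent step not counted)

8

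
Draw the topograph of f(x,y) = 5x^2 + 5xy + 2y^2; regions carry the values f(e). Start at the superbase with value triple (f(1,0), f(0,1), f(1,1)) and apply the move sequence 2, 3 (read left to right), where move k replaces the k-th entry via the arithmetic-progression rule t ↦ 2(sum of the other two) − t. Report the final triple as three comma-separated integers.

start (5,2,12) = (f(1,0),f(0,1),f(1,1))
replace slot 2: 2·(5+12) − 2 = 32 → (5,32,12)
replace slot 3: 2·(5+32) − 12 = 62 → (5,32,62)

5,32,62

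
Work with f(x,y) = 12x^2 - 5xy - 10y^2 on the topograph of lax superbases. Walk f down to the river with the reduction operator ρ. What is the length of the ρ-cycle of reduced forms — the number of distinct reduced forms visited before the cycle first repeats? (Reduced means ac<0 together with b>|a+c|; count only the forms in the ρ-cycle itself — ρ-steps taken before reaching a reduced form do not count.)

D = 505, ⌊√D⌋ = 22
descent: ρ → (-10,5,12)  [lands on river]
river: ρ → (12,19,-3)
river: ρ → (-3,17,18)
river: ρ → (18,19,-2)
river: ρ → (-2,21,8)
river: ρ → (8,11,-12)
river: ρ → (-12,13,7)
river: ρ → (7,15,-10)
ρ-cycle length = 8 (tail of 1 descent step not counted)

8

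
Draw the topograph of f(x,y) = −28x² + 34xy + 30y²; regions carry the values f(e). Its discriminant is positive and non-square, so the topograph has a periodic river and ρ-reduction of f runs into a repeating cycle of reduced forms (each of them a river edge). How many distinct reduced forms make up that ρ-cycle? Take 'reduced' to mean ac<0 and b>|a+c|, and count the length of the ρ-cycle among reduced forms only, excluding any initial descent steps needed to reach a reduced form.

D = 4516, ⌊√D⌋ = 67
river: ρ → (30,26,-32)
river: ρ → (-32,38,24)
river: ρ → (24,58,-12)
river: ρ → (-12,62,14)
river: ρ → (14,50,-36)
river: ρ → (-36,22,28)
river: ρ → (28,34,-30)
river: ρ → (-30,26,32)
river: ρ → (32,38,-24)
river: ρ → (-24,58,12)
river: ρ → (12,62,-14)
river: ρ → (-14,50,36)
river: ρ → (36,22,-28)
river: ρ → (-28,34,30)
ρ-cycle length = 14 (tail of 0 descent steps not counted)

14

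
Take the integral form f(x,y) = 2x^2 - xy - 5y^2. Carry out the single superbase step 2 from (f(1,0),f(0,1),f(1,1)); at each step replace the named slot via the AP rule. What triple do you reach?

start (2,-5,-4) = (f(1,0),f(0,1),f(1,1))
replace slot 2: 2·(2+(-4)) − (-5) = 1 → (2,1,-4)

2,1,-4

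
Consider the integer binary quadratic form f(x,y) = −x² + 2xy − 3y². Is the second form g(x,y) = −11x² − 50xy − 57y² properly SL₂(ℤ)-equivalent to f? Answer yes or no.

D₁ = -8, D₂ = -8
f is negative-definite; reduce −f:
−f: translate: b→0 (≡-2 mod 2), so (1,-2,3)→(1,0,2)
−f: reduced (well bottom): (1,0,2) with a≤c, −a<b≤a
flip sign back: reduced form of f is (-1,0,-2)
g is negative-definite; reduce −g:
−g: translate: b→6 (≡50 mod 22), so (11,50,57)→(11,6,1)
−g: flip: (11,6,1)→(1,-6,11)
−g: translate: b→0 (≡-6 mod 2), so (1,-6,11)→(1,0,2)
−g: reduced (well bottom): (1,0,2) with a≤c, −a<b≤a
flip sign back: reduced form of g is (-1,0,-2)
reduced forms (-1, 0, -2) vs (-1, 0, -2) ⇒ equivalent

yes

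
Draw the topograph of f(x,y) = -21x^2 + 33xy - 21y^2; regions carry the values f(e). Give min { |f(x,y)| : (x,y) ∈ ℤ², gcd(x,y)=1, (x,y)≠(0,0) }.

translate: b→9 (≡-33 mod 42), so (21,-33,21)→(21,9,9)
flip: (21,9,9)→(9,-9,21)
translate: b→9 (≡-9 mod 18), so (9,-9,21)→(9,9,21)
reduced (well bottom): (9,9,21) with a≤c, −a<b≤a
well minimum |f| = |-9| = 9 (negative-definite)

9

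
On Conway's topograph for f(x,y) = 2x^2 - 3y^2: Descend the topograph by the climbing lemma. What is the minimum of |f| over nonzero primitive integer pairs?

descent: ρ → (-3,0,2)
descent: ρ → (2,4,-1)  [lands on river]
river: ρ → (-1,4,2)
closes: descent 2, river 2
min |a| on river = 1

1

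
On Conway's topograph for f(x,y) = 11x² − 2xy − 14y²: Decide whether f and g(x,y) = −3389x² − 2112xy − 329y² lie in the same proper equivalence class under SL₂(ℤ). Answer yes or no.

D₁ = 620, D₂ = 620
river cycle of f (length 4): (11, 20, -5), (-5, 20, 11), (11, 24, -1), (-1, 24, 11)
river cycle of g (length 4): (11, 20, -5), (-5, 20, 11), (11, 24, -1), (-1, 24, 11)
cycles coincide ⇒ equivalent

yes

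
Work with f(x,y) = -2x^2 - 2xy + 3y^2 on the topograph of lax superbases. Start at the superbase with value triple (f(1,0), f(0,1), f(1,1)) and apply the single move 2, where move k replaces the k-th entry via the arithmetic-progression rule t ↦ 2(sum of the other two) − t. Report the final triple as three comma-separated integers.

start (-2,3,-1) = (f(1,0),f(0,1),f(1,1))
replace slot 2: 2·((-2)+(-1)) − 3 = -9 → (-2,-9,-1)

-2,-9,-1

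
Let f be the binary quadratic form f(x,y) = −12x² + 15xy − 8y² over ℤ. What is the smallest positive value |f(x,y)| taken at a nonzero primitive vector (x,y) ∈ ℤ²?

translate: b→9 (≡-15 mod 24), so (12,-15,8)→(12,9,5)
flip: (12,9,5)→(5,-9,12)
translate: b→1 (≡-9 mod 10), so (5,-9,12)→(5,1,8)
reduced (well bottom): (5,1,8) with a≤c, −a<b≤a
well minimum |f| = |-5| = 5 (negative-definite)

5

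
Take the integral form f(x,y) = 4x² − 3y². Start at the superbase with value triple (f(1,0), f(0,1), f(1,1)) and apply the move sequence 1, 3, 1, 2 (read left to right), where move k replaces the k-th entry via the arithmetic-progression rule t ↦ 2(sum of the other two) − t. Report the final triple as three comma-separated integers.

start (4,-3,1) = (f(1,0),f(0,1),f(1,1))
replace slot 1: 2·((-3)+1) − 4 = -8 → (-8,-3,1)
replace slot 3: 2·((-8)+(-3)) − 1 = -23 → (-8,-3,-23)
replace slot 1: 2·((-3)+(-23)) − (-8) = -44 → (-44,-3,-23)
replace slot 2: 2·((-44)+(-23)) − (-3) = -131 → (-44,-131,-23)

-44,-131,-23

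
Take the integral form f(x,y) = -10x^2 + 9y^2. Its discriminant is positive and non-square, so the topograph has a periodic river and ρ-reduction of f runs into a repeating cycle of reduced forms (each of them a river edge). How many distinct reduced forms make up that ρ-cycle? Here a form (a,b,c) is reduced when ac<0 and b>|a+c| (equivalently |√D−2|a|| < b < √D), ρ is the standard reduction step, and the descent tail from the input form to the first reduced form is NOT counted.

D = 360, ⌊√D⌋ = 18
descent: ρ → (9,18,-1)  [lands on river]
river: ρ → (-1,18,9)
ρ-cycle length = 2 (tail of 1 descent step not counted)

2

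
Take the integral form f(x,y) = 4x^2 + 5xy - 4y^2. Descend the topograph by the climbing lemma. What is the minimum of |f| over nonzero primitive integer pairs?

river: ρ → (-4,3,5)
river: ρ → (5,7,-2)
river: ρ → (-2,9,1)
river: ρ → (1,9,-2)
river: ρ → (-2,7,5)
river: ρ → (5,3,-4)
river: ρ → (-4,5,4)
river: ρ → (4,3,-5)
river: ρ → (-5,7,2)
river: ρ → (2,9,-1)
river: ρ → (-1,9,2)
river: ρ → (2,7,-5)
river: ρ → (-5,3,4)
river: ρ → (4,5,-4)
closes: descent 0, river 14
min |a| on river = 1

1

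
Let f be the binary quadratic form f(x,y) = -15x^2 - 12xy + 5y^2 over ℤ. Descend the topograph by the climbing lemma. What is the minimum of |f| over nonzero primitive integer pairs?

descent: ρ → (5,12,-15)  [lands on river]
river: ρ → (-15,18,2)
river: ρ → (2,18,-15)
river: ρ → (-15,12,5)
river: ρ → (5,18,-6)
river: ρ → (-6,18,5)
closes: descent 1, river 6
min |a| on river = 2

2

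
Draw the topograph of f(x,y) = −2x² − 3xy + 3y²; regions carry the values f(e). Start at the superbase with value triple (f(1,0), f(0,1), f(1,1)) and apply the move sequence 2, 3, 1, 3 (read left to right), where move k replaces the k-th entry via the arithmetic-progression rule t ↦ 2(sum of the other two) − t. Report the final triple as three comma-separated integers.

start (-2,3,-2) = (f(1,0),f(0,1),f(1,1))
replace slot 2: 2·((-2)+(-2)) − 3 = -11 → (-2,-11,-2)
replace slot 3: 2·((-2)+(-11)) − (-2) = -24 → (-2,-11,-24)
replace slot 1: 2·((-11)+(-24)) − (-2) = -68 → (-68,-11,-24)
replace slot 3: 2·((-68)+(-11)) − (-24) = -134 → (-68,-11,-134)

-68,-11,-134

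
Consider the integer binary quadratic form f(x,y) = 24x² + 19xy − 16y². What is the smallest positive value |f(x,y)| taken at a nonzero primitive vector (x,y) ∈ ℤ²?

river: ρ → (-16,13,27)
river: ρ → (27,41,-2)
river: ρ → (-2,43,6)
river: ρ → (6,41,-9)
river: ρ → (-9,31,26)
river: ρ → (26,21,-14)
river: ρ → (-14,35,12)
river: ρ → (12,37,-11)
river: ρ → (-11,29,24)
river: ρ → (24,19,-16)
closes: descent 0, river 10
min |a| on river = 2

2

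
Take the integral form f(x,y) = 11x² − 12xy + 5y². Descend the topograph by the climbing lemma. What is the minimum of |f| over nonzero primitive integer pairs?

translate: b→10 (≡-12 mod 22), so (11,-12,5)→(11,10,4)
flip: (11,10,4)→(4,-10,11)
translate: b→-2 (≡-10 mod 8), so (4,-10,11)→(4,-2,5)
reduced (well bottom): (4,-2,5) with a≤c, −a<b≤a
well minimum = a = 4

4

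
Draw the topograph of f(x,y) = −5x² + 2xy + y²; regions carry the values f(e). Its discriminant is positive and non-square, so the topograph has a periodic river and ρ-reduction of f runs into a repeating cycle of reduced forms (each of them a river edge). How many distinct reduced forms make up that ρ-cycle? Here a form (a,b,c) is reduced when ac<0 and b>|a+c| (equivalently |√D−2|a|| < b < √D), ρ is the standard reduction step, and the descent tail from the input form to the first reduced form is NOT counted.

D = 24, ⌊√D⌋ = 4
descent: ρ → (1,4,-2)  [lands on river]
river: ρ → (-2,4,1)
ρ-cycle length = 2 (tail of 1 descent step not counted)

2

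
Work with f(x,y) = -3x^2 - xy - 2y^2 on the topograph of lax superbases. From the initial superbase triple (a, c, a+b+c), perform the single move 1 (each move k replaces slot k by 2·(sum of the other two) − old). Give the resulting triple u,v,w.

start (-3,-2,-6) = (f(1,0),f(0,1),f(1,1))
replace slot 1: 2·((-2)+(-6)) − (-3) = -13 → (-13,-2,-6)

-13,-2,-6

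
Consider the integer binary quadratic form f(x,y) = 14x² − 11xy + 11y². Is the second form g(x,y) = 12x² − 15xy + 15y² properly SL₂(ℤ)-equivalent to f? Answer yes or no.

D₁ = -495, D₂ = -495
f: flip: (14,-11,11)→(11,11,14)
f: reduced (well bottom): (11,11,14) with a≤c, −a<b≤a
g: translate: b→9 (≡-15 mod 24), so (12,-15,15)→(12,9,12)
g: reduced (well bottom): (12,9,12) with a≤c, −a<b≤a
reduced forms (11, 11, 14) vs (12, 9, 12) ⇒ inequivalent

no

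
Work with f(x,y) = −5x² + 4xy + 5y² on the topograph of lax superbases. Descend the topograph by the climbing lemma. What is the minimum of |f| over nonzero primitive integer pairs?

river: ρ → (5,6,-4)
river: ρ → (-4,10,1)
river: ρ → (1,10,-4)
river: ρ → (-4,6,5)
river: ρ → (5,4,-5)
river: ρ → (-5,6,4)
river: ρ → (4,10,-1)
river: ρ → (-1,10,4)
river: ρ → (4,6,-5)
river: ρ → (-5,4,5)
closes: descent 0, river 10
min |a| on river = 1

1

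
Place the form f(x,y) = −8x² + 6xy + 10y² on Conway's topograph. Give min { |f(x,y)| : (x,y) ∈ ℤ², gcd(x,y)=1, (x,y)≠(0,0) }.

river: ρ → (10,14,-4)
river: ρ → (-4,18,2)
river: ρ → (2,18,-4)
river: ρ → (-4,14,10)
river: ρ → (10,6,-8)
river: ρ → (-8,10,8)
river: ρ → (8,6,-10)
river: ρ → (-10,14,4)
river: ρ → (4,18,-2)
river: ρ → (-2,18,4)
river: ρ → (4,14,-10)
river: ρ → (-10,6,8)
river: ρ → (8,10,-8)
river: ρ → (-8,6,10)
closes: descent 0, river 14
min |a| on river = 2

2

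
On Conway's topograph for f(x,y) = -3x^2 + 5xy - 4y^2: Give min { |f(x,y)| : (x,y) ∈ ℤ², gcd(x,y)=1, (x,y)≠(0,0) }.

translate: b→1 (≡-5 mod 6), so (3,-5,4)→(3,1,2)
flip: (3,1,2)→(2,-1,3)
reduced (well bottom): (2,-1,3) with a≤c, −a<b≤a
well minimum |f| = |-2| = 2 (negative-definite)

2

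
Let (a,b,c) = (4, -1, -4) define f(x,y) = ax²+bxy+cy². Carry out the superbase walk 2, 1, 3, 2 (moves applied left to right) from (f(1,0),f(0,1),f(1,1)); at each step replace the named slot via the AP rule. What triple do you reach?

start (4,-4,-1) = (f(1,0),f(0,1),f(1,1))
replace slot 2: 2·(4+(-1)) − (-4) = 10 → (4,10,-1)
replace slot 1: 2·(10+(-1)) − 4 = 14 → (14,10,-1)
replace slot 3: 2·(14+10) − (-1) = 49 → (14,10,49)
replace slot 2: 2·(14+49) − 10 = 116 → (14,116,49)

14,116,49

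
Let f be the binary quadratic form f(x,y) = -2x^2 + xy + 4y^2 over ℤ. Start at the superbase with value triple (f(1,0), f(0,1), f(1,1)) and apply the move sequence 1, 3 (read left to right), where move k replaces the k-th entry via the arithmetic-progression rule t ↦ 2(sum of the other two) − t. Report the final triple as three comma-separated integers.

start (-2,4,3) = (f(1,0),f(0,1),f(1,1))
replace slot 1: 2·(4+3) − (-2) = 16 → (16,4,3)
replace slot 3: 2·(16+4) − 3 = 37 → (16,4,37)

16,4,37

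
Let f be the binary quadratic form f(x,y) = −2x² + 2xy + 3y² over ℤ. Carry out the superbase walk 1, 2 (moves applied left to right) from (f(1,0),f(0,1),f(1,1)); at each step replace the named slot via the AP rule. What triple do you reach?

start (-2,3,3) = (f(1,0),f(0,1),f(1,1))
replace slot 1: 2·(3+3) − (-2) = 14 → (14,3,3)
replace slot 2: 2·(14+3) − 3 = 31 → (14,31,3)

14,31,3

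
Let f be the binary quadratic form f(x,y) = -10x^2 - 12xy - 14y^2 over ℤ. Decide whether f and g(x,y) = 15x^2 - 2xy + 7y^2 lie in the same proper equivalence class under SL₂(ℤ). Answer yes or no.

D₁ = -416, D₂ = -416
f is negative-definite; reduce −f:
−f: translate: b→-8 (≡12 mod 20), so (10,12,14)→(10,-8,12)
−f: reduced (well bottom): (10,-8,12) with a≤c, −a<b≤a
flip sign back: reduced form of f is (-10,8,-12)
g: flip: (15,-2,7)→(7,2,15)
g: reduced (well bottom): (7,2,15) with a≤c, −a<b≤a
reduced forms (-10, 8, -12) vs (7, 2, 15) ⇒ inequivalent

no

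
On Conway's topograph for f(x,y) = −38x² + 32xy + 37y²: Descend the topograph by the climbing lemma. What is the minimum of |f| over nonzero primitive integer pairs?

river: ρ → (37,42,-33)
river: ρ → (-33,24,46)
river: ρ → (46,68,-11)
river: ρ → (-11,64,58)
river: ρ → (58,52,-17)
river: ρ → (-17,50,61)
river: ρ → (61,72,-6)
river: ρ → (-6,72,61)
river: ρ → (61,50,-17)
river: ρ → (-17,52,58)
river: ρ → (58,64,-11)
river: ρ → (-11,68,46)
river: ρ → (46,24,-33)
river: ρ → (-33,42,37)
river: ρ → (37,32,-38)
river: ρ → (-38,44,31)
river: ρ → (31,80,-2)
river: ρ → (-2,80,31)
river: ρ → (31,44,-38)
river: ρ → (-38,32,37)
closes: descent 0, river 20
min |a| on river = 2

2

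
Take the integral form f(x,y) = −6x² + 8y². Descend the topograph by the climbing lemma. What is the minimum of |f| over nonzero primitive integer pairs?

descent: ρ → (8,0,-6)
descent: ρ → (-6,12,2)  [lands on river]
river: ρ → (2,12,-6)
closes: descent 2, river 2
min |a| on river = 2

2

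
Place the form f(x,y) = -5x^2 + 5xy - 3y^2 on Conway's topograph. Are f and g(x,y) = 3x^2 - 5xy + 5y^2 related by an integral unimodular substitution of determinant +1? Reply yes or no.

D₁ = -35, D₂ = -35
f is negative-definite; reduce −f:
−f: translate: b→5 (≡-5 mod 10), so (5,-5,3)→(5,5,3)
−f: flip: (5,5,3)→(3,-5,5)
−f: translate: b→1 (≡-5 mod 6), so (3,-5,5)→(3,1,3)
−f: reduced (well bottom): (3,1,3) with a≤c, −a<b≤a
flip sign back: reduced form of f is (-3,-1,-3)
g: translate: b→1 (≡-5 mod 6), so (3,-5,5)→(3,1,3)
g: reduced (well bottom): (3,1,3) with a≤c, −a<b≤a
reduced forms (-3, -1, -3) vs (3, 1, 3) ⇒ inequivalent

no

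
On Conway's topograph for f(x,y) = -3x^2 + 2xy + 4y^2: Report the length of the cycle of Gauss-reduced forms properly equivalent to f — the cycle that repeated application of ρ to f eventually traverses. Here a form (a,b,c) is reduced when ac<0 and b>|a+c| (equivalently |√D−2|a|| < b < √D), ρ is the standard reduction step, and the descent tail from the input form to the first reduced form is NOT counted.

D = 52, ⌊√D⌋ = 7
river: ρ → (4,6,-1)
river: ρ → (-1,6,4)
river: ρ → (4,2,-3)
river: ρ → (-3,4,3)
river: ρ → (3,2,-4)
river: ρ → (-4,6,1)
river: ρ → (1,6,-4)
river: ρ → (-4,2,3)
river: ρ → (3,4,-3)
river: ρ → (-3,2,4)
ρ-cycle length = 10 (tail of 0 descent steps not counted)

10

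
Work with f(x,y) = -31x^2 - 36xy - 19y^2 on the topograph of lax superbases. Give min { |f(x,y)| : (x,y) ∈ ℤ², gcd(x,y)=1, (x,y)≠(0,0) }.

translate: b→-26 (≡36 mod 62), so (31,36,19)→(31,-26,14)
flip: (31,-26,14)→(14,26,31)
translate: b→-2 (≡26 mod 28), so (14,26,31)→(14,-2,19)
reduced (well bottom): (14,-2,19) with a≤c, −a<b≤a
well minimum |f| = |-14| = 14 (negative-definite)

14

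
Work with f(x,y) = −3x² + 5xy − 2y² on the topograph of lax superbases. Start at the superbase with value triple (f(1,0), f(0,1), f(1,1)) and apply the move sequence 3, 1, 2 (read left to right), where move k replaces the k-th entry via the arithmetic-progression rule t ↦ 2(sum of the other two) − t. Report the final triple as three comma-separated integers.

start (-3,-2,0) = (f(1,0),f(0,1),f(1,1))
replace slot 3: 2·((-3)+(-2)) − 0 = -10 → (-3,-2,-10)
replace slot 1: 2·((-2)+(-10)) − (-3) = -21 → (-21,-2,-10)
replace slot 2: 2·((-21)+(-10)) − (-2) = -60 → (-21,-60,-10)

-21,-60,-10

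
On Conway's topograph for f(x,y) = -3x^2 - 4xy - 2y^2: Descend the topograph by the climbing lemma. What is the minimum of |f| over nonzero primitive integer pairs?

translate: b→-2 (≡4 mod 6), so (3,4,2)→(3,-2,1)
flip: (3,-2,1)→(1,2,3)
translate: b→0 (≡2 mod 2), so (1,2,3)→(1,0,2)
reduced (well bottom): (1,0,2) with a≤c, −a<b≤a
well minimum |f| = |-1| = 1 (negative-definite)

1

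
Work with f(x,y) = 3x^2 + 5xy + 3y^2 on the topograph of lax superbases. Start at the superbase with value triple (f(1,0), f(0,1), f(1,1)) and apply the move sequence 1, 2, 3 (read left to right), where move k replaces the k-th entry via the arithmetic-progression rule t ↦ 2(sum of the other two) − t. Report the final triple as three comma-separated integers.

start (3,3,11) = (f(1,0),f(0,1),f(1,1))
replace slot 1: 2·(3+11) − 3 = 25 → (25,3,11)
replace slot 2: 2·(25+11) − 3 = 69 → (25,69,11)
replace slot 3: 2·(25+69) − 11 = 177 → (25,69,177)

25,69,177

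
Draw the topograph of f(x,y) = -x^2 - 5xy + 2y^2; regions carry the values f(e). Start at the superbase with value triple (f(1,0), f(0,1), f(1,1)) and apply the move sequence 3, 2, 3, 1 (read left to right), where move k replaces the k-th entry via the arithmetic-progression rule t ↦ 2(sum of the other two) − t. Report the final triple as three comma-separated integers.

start (-1,2,-4) = (f(1,0),f(0,1),f(1,1))
replace slot 3: 2·((-1)+2) − (-4) = 6 → (-1,2,6)
replace slot 2: 2·((-1)+6) − 2 = 8 → (-1,8,6)
replace slot 3: 2·((-1)+8) − 6 = 8 → (-1,8,8)
replace slot 1: 2·(8+8) − (-1) = 33 → (33,8,8)

33,8,8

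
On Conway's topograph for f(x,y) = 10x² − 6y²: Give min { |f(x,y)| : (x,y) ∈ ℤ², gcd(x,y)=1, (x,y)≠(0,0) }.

descent: ρ → (-6,12,4)  [lands on river]
river: ρ → (4,12,-6)
closes: descent 1, river 2
min |a| on river = 4

4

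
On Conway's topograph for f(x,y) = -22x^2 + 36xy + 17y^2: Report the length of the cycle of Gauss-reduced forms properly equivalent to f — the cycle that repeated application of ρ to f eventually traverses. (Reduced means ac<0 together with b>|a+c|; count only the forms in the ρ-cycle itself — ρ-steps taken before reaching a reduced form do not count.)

D = 2792, ⌊√D⌋ = 52
river: ρ → (17,32,-26)
river: ρ → (-26,20,23)
river: ρ → (23,26,-23)
river: ρ → (-23,20,26)
river: ρ → (26,32,-17)
river: ρ → (-17,36,22)
river: ρ → (22,52,-1)
river: ρ → (-1,52,22)
river: ρ → (22,36,-17)
river: ρ → (-17,32,26)
river: ρ → (26,20,-23)
river: ρ → (-23,26,23)
river: ρ → (23,20,-26)
river: ρ → (-26,32,17)
river: ρ → (17,36,-22)
river: ρ → (-22,52,1)
river: ρ → (1,52,-22)
river: ρ → (-22,36,17)
ρ-cycle length = 18 (tail of 0 descent steps not counted)

18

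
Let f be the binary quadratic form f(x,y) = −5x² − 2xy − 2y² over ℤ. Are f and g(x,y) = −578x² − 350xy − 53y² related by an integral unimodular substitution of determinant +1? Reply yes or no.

D₁ = -36, D₂ = -36
f is negative-definite; reduce −f:
−f: flip: (5,2,2)→(2,-2,5)
−f: translate: b→2 (≡-2 mod 4), so (2,-2,5)→(2,2,5)
−f: reduced (well bottom): (2,2,5) with a≤c, −a<b≤a
flip sign back: reduced form of f is (-2,-2,-5)
g is negative-definite; reduce −g:
−g: flip: (578,350,53)→(53,-350,578)
−g: translate: b→-32 (≡-350 mod 106), so (53,-350,578)→(53,-32,5)
−g: flip: (53,-32,5)→(5,32,53)
−g: translate: b→2 (≡32 mod 10), so (5,32,53)→(5,2,2)
−g: flip: (5,2,2)→(2,-2,5)
−g: translate: b→2 (≡-2 mod 4), so (2,-2,5)→(2,2,5)
−g: reduced (well bottom): (2,2,5) with a≤c, −a<b≤a
flip sign back: reduced form of g is (-2,-2,-5)
reduced forms (-2, -2, -5) vs (-2, -2, -5) ⇒ equivalent

yes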